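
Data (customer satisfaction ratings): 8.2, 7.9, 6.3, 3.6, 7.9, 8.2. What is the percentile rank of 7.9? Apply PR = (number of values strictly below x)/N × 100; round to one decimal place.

33.3

N = 6.
Strictly below 7.9: 2. Equal to 7.9: 2.
PR = 2/6 × 100 = 33.3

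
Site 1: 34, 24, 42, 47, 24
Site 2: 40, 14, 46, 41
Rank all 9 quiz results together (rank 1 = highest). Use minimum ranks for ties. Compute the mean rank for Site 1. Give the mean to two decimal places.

Sorted (descending): 47, 46, 42, 41, 40, 34, 24, 24, 14
The 2 values of 24 occupy positions 7–8 → each gets rank 7.
Site 1 values → pooled ranks: 34→6, 24→7, 42→3, 47→1, 24→7
Mean rank = (6 + 7 + 3 + 1 + 7) / 5 = 4.80

4.80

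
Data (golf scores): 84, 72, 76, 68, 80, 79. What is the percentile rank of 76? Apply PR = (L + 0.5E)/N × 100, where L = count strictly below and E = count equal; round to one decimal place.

N = 6.
Strictly below 76: 2. Equal to 76: 1.
PR = (2 + 0.5·1)/6 × 100 = 41.7

41.7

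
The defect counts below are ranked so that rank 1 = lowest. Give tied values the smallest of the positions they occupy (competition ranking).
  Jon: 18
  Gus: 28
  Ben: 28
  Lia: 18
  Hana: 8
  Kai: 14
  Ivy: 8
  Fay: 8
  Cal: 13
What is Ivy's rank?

Sorted (ascending): 8, 8, 8, 13, 14, 18, 18, 28, 28
The 3 values of 8 occupy positions 1–3 → each gets rank 1.
The 2 values of 18 occupy positions 6–7 → each gets rank 6.
The 2 values of 28 occupy positions 8–9 → each gets rank 8.
Ivy has value 8 → rank 1.

1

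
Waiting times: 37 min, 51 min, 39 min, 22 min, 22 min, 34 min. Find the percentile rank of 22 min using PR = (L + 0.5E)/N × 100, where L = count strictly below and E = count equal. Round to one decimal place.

16.7

N = 6.
Strictly below 22: 0. Equal to 22: 2.
PR = (0 + 0.5·2)/6 × 100 = 16.7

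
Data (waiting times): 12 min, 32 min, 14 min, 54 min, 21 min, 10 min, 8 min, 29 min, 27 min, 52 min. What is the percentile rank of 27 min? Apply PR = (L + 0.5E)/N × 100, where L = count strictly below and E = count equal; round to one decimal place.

55.0

N = 10.
Strictly below 27: 5. Equal to 27: 1.
PR = (5 + 0.5·1)/10 × 100 = 55.0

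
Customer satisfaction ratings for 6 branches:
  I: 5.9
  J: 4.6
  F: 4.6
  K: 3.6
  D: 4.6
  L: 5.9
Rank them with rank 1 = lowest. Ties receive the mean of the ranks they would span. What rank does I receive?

5.5

Sorted (ascending): 3.6, 4.6, 4.6, 4.6, 5.9, 5.9
The 3 values of 4.6 occupy positions 2–4 → average rank 3.
The 2 values of 5.9 occupy positions 5–6 → average rank (5+6)/2 = 5.5.
I has value 5.9 → rank 5.5.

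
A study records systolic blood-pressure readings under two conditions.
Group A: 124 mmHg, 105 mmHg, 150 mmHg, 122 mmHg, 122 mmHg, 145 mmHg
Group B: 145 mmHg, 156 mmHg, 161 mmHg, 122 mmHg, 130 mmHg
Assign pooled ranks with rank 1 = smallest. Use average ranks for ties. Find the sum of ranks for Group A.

28.5

Sorted (ascending): 105, 122, 122, 122, 124, 130, 145, 145, 150, 156, 161
The 3 values of 122 occupy positions 2–4 → average rank 3.
The 2 values of 145 occupy positions 7–8 → average rank (7+8)/2 = 7.5.
Group A values → pooled ranks: 124→5, 105→1, 150→9, 122→3, 122→3, 145→7.5
Rank sum = 5 + 1 + 9 + 3 + 3 + 7.5 = 28.5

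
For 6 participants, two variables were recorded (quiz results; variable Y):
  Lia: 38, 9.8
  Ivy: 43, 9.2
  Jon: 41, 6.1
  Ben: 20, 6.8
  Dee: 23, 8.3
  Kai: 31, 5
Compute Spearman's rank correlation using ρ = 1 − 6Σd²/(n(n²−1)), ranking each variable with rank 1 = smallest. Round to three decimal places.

Ranks of variable 1: 4, 6, 5, 1, 2, 3
Ranks of variable 2: 6, 5, 2, 3, 4, 1
d = r₁ − r₂: -2, 1, 3, -2, -2, 2
d²: 4, 1, 9, 4, 4, 4; Σd² = 26
ρ = 1 − 6·26/(6·35) = 1 − 156/210 = 0.257

0.257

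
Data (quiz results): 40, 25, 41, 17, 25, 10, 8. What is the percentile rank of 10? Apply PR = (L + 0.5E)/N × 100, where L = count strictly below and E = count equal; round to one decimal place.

N = 7.
Strictly below 10: 1. Equal to 10: 1.
PR = (1 + 0.5·1)/7 × 100 = 21.4

21.4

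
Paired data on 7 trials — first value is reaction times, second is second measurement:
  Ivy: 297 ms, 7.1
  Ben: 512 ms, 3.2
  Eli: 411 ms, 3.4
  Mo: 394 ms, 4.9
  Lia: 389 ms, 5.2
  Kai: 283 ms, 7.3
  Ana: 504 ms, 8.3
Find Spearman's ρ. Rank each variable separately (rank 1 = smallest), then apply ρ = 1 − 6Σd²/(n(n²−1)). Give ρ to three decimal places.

-0.464

Ranks of variable 1: 2, 7, 5, 4, 3, 1, 6
Ranks of variable 2: 5, 1, 2, 3, 4, 6, 7
d = r₁ − r₂: -3, 6, 3, 1, -1, -5, -1
d²: 9, 36, 9, 1, 1, 25, 1; Σd² = 82
ρ = 1 − 6·82/(7·48) = 1 − 492/336 = -0.464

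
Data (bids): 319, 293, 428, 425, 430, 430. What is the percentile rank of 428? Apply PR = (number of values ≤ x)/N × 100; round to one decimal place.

66.7

N = 6.
Strictly below 428: 3. Equal to 428: 1.
PR = 4/6 × 100 = 66.7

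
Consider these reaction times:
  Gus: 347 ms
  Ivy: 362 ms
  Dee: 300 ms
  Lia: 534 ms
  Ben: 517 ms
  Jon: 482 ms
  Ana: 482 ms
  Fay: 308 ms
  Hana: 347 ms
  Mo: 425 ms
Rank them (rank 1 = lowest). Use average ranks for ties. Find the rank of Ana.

Sorted (ascending): 300, 308, 347, 347, 362, 425, 482, 482, 517, 534
The 2 values of 347 occupy positions 3–4 → average rank (3+4)/2 = 3.5.
The 2 values of 482 occupy positions 7–8 → average rank (7+8)/2 = 7.5.
Ana has value 482 ms → rank 7.5.

7.5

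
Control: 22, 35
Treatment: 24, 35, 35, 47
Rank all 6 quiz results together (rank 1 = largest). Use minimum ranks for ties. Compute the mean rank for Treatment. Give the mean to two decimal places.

2.50

Sorted (descending): 47, 35, 35, 35, 24, 22
The 3 values of 35 occupy positions 2–4 → each gets rank 2.
Treatment values → pooled ranks: 24→5, 35→2, 35→2, 47→1
Mean rank = (5 + 2 + 2 + 1) / 4 = 2.50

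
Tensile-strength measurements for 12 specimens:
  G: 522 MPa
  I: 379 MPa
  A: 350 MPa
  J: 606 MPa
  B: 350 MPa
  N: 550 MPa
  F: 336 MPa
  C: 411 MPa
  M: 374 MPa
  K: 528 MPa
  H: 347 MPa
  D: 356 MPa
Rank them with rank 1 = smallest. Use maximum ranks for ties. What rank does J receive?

12

Sorted (ascending): 336, 347, 350, 350, 356, 374, 379, 411, 522, 528, 550, 606
The 2 values of 350 occupy positions 3–4 → each gets rank 4.
J has value 606 MPa → rank 12.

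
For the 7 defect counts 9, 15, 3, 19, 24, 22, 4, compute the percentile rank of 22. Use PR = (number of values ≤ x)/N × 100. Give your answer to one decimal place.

85.7

N = 7.
Strictly below 22: 5. Equal to 22: 1.
PR = 6/7 × 100 = 85.7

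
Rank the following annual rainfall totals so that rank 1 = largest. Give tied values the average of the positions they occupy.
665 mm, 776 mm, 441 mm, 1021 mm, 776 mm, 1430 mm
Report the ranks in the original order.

Sorted (descending): 1430, 1021, 776, 776, 665, 441
The 2 values of 776 occupy positions 3–4 → average rank (3+4)/2 = 3.5.

5, 3.5, 6, 2, 3.5, 1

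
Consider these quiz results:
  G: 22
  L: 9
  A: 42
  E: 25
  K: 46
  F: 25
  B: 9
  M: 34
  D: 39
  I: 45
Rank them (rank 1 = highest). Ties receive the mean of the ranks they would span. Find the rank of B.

Sorted (descending): 46, 45, 42, 39, 34, 25, 25, 22, 9, 9
The 2 values of 25 occupy positions 6–7 → average rank (6+7)/2 = 6.5.
The 2 values of 9 occupy positions 9–10 → average rank (9+10)/2 = 9.5.
B has value 9 → rank 9.5.

9.5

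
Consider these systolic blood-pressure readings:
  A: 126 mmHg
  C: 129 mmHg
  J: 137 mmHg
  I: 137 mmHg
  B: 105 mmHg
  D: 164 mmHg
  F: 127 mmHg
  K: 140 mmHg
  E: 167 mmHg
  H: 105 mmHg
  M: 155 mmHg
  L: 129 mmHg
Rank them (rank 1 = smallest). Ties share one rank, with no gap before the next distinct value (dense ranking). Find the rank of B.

Sorted (ascending): 105, 105, 126, 127, 129, 129, 137, 137, 140, 155, 164, 167
The 2 values of 105 share dense rank 1.
The 2 values of 129 share dense rank 4.
The 2 values of 137 share dense rank 5.
Remaining distinct values take the next consecutive integers.
B has value 105 mmHg → rank 1.

1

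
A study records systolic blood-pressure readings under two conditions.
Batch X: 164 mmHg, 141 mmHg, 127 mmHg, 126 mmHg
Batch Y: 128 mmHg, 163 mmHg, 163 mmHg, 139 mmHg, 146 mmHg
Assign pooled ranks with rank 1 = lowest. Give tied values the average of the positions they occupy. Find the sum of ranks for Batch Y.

Sorted (ascending): 126, 127, 128, 139, 141, 146, 163, 163, 164
The 2 values of 163 occupy positions 7–8 → average rank (7+8)/2 = 7.5.
Batch Y values → pooled ranks: 128→3, 163→7.5, 163→7.5, 139→4, 146→6
Rank sum = 3 + 7.5 + 7.5 + 4 + 6 = 28

28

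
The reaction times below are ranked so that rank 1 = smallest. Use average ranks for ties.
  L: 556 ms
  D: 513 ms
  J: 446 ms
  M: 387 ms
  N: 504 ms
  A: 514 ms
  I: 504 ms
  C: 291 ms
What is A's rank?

Sorted (ascending): 291, 387, 446, 504, 504, 513, 514, 556
The 2 values of 504 occupy positions 4–5 → average rank (4+5)/2 = 4.5.
A has value 514 ms → rank 7.

7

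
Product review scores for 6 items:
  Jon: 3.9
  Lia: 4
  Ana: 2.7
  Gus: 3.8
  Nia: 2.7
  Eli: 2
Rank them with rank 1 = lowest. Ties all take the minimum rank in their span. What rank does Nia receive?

Sorted (ascending): 2, 2.7, 2.7, 3.8, 3.9, 4
The 2 values of 2.7 occupy positions 2–3 → each gets rank 2.
Nia has value 2.7 → rank 2.

2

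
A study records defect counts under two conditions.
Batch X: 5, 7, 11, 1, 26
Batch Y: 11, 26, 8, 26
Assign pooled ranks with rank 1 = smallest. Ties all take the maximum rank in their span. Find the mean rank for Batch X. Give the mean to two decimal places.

4.20

Sorted (ascending): 1, 5, 7, 8, 11, 11, 26, 26, 26
The 2 values of 11 occupy positions 5–6 → each gets rank 6.
The 3 values of 26 occupy positions 7–9 → each gets rank 9.
Batch X values → pooled ranks: 5→2, 7→3, 11→6, 1→1, 26→9
Mean rank = (2 + 3 + 6 + 1 + 9) / 5 = 4.20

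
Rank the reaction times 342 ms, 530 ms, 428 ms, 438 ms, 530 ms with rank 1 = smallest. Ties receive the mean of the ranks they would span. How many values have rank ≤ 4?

3

Sorted (ascending): 342, 428, 438, 530, 530
The 2 values of 530 occupy positions 4–5 → average rank (4+5)/2 = 4.5.
Ranks ≤ 4: {1, 2, 3} → 3 values.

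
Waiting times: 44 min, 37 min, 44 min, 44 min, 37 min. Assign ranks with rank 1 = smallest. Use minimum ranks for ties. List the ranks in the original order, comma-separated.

3, 1, 3, 3, 1

Sorted (ascending): 37, 37, 44, 44, 44
The 2 values of 37 occupy positions 1–2 → each gets rank 1.
The 3 values of 44 occupy positions 3–5 → each gets rank 3.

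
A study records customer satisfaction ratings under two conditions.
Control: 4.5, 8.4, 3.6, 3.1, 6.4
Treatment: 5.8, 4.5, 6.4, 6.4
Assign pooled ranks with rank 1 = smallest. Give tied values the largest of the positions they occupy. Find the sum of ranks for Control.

24

Sorted (ascending): 3.1, 3.6, 4.5, 4.5, 5.8, 6.4, 6.4, 6.4, 8.4
The 2 values of 4.5 occupy positions 3–4 → each gets rank 4.
The 3 values of 6.4 occupy positions 6–8 → each gets rank 8.
Control values → pooled ranks: 4.5→4, 8.4→9, 3.6→2, 3.1→1, 6.4→8
Rank sum = 4 + 9 + 2 + 1 + 8 = 24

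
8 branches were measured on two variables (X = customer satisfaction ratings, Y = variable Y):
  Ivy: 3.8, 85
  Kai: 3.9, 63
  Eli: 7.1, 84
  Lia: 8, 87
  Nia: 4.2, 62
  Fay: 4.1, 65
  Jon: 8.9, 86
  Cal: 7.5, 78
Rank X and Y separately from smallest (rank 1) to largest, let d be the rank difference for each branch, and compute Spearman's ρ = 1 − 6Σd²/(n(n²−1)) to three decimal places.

Ranks of variable 1: 1, 2, 5, 7, 4, 3, 8, 6
Ranks of variable 2: 6, 2, 5, 8, 1, 3, 7, 4
d = r₁ − r₂: -5, 0, 0, -1, 3, 0, 1, 2
d²: 25, 0, 0, 1, 9, 0, 1, 4; Σd² = 40
ρ = 1 − 6·40/(8·63) = 1 − 240/504 = 0.524

0.524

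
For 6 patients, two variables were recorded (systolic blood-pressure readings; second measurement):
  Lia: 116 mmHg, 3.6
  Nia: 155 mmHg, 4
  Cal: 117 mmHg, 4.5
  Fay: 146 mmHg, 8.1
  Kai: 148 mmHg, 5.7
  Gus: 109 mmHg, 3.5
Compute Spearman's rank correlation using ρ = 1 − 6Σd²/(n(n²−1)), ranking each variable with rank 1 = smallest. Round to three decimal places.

Ranks of variable 1: 2, 6, 3, 4, 5, 1
Ranks of variable 2: 2, 3, 4, 6, 5, 1
d = r₁ − r₂: 0, 3, -1, -2, 0, 0
d²: 0, 9, 1, 4, 0, 0; Σd² = 14
ρ = 1 − 6·14/(6·35) = 1 − 84/210 = 0.600

0.600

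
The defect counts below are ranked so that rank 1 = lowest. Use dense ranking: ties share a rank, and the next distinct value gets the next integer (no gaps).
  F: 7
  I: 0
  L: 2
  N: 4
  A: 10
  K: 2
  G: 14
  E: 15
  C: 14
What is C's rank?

Sorted (ascending): 0, 2, 2, 4, 7, 10, 14, 14, 15
The 2 values of 2 share dense rank 2.
The 2 values of 14 share dense rank 6.
Remaining distinct values take the next consecutive integers.
C has value 14 → rank 6.

6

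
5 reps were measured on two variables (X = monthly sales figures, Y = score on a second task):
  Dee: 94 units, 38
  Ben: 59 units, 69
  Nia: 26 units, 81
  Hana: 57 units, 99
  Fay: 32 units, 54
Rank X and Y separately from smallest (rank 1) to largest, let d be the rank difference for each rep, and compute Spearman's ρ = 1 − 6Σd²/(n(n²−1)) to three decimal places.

-0.500

Ranks of variable 1: 5, 4, 1, 3, 2
Ranks of variable 2: 1, 3, 4, 5, 2
d = r₁ − r₂: 4, 1, -3, -2, 0
d²: 16, 1, 9, 4, 0; Σd² = 30
ρ = 1 − 6·30/(5·24) = 1 − 180/120 = -0.500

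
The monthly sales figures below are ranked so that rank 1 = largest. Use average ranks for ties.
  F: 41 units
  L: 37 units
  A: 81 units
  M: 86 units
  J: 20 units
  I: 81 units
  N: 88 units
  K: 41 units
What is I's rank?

Sorted (descending): 88, 86, 81, 81, 41, 41, 37, 20
The 2 values of 81 occupy positions 3–4 → average rank (3+4)/2 = 3.5.
The 2 values of 41 occupy positions 5–6 → average rank (5+6)/2 = 5.5.
I has value 81 units → rank 3.5.

3.5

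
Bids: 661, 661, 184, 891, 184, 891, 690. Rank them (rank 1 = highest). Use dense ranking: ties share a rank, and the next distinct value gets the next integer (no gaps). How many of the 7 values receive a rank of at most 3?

5

Sorted (descending): 891, 891, 690, 661, 661, 184, 184
The 2 values of 891 share dense rank 1.
The 2 values of 661 share dense rank 3.
The 2 values of 184 share dense rank 4.
Remaining distinct values take the next consecutive integers.
Ranks ≤ 3: {1, 1, 2, 3, 3} → 5 values.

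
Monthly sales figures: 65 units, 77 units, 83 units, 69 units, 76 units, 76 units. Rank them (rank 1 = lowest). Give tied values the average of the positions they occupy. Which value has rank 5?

Sorted (ascending): 65, 69, 76, 76, 77, 83
The 2 values of 76 occupy positions 3–4 → average rank (3+4)/2 = 3.5.
Rank 5 → value 77.

77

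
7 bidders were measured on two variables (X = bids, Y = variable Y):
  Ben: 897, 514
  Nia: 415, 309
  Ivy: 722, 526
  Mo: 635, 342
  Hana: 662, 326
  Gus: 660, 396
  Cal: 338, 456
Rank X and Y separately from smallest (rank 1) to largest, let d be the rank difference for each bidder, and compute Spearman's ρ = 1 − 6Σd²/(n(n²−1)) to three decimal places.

0.500

Ranks of variable 1: 7, 2, 6, 3, 5, 4, 1
Ranks of variable 2: 6, 1, 7, 3, 2, 4, 5
d = r₁ − r₂: 1, 1, -1, 0, 3, 0, -4
d²: 1, 1, 1, 0, 9, 0, 16; Σd² = 28
ρ = 1 − 6·28/(7·48) = 1 − 168/336 = 0.500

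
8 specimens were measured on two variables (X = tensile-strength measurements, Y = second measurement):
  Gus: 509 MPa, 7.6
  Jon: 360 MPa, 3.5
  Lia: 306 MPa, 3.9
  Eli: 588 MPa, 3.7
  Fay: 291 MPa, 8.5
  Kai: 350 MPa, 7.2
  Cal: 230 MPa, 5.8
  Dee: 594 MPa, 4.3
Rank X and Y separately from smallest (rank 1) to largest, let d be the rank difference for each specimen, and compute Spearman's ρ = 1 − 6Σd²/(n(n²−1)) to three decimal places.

Ranks of variable 1: 6, 5, 3, 7, 2, 4, 1, 8
Ranks of variable 2: 7, 1, 3, 2, 8, 6, 5, 4
d = r₁ − r₂: -1, 4, 0, 5, -6, -2, -4, 4
d²: 1, 16, 0, 25, 36, 4, 16, 16; Σd² = 114
ρ = 1 − 6·114/(8·63) = 1 − 684/504 = -0.357

-0.357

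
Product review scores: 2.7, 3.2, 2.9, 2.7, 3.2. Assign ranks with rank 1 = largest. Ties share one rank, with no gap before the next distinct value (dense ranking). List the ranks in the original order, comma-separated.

3, 1, 2, 3, 1

Sorted (descending): 3.2, 3.2, 2.9, 2.7, 2.7
The 2 values of 3.2 share dense rank 1.
The 2 values of 2.7 share dense rank 3.
Remaining distinct values take the next consecutive integers.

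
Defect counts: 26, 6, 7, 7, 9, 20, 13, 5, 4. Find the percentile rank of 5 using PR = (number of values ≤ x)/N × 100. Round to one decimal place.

N = 9.
Strictly below 5: 1. Equal to 5: 1.
PR = 2/9 × 100 = 22.2

22.2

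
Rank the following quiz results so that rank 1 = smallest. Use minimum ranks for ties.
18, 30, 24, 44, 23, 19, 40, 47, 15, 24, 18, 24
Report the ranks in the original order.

2, 9, 6, 11, 5, 4, 10, 12, 1, 6, 2, 6

Sorted (ascending): 15, 18, 18, 19, 23, 24, 24, 24, 30, 40, 44, 47
The 2 values of 18 occupy positions 2–3 → each gets rank 2.
The 3 values of 24 occupy positions 6–8 → each gets rank 6.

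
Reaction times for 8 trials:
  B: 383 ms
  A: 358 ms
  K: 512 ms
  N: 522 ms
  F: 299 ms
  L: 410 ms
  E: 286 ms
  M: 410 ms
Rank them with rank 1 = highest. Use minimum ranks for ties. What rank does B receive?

Sorted (descending): 522, 512, 410, 410, 383, 358, 299, 286
The 2 values of 410 occupy positions 3–4 → each gets rank 3.
B has value 383 ms → rank 5.

5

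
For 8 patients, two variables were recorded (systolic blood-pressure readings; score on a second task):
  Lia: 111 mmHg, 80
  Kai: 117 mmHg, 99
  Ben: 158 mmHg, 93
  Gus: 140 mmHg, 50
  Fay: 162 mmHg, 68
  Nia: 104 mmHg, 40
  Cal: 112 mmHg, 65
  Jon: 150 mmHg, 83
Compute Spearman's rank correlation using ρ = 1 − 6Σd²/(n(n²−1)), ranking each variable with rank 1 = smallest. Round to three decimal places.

0.405

Ranks of variable 1: 2, 4, 7, 5, 8, 1, 3, 6
Ranks of variable 2: 5, 8, 7, 2, 4, 1, 3, 6
d = r₁ − r₂: -3, -4, 0, 3, 4, 0, 0, 0
d²: 9, 16, 0, 9, 16, 0, 0, 0; Σd² = 50
ρ = 1 − 6·50/(8·63) = 1 − 300/504 = 0.405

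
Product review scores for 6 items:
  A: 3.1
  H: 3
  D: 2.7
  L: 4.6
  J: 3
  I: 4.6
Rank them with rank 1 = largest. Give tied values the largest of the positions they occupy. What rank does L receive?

2

Sorted (descending): 4.6, 4.6, 3.1, 3, 3, 2.7
The 2 values of 4.6 occupy positions 1–2 → each gets rank 2.
The 2 values of 3 occupy positions 4–5 → each gets rank 5.
L has value 4.6 → rank 2.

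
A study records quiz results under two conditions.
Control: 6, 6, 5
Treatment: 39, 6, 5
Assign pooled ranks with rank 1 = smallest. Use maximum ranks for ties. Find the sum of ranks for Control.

12

Sorted (ascending): 5, 5, 6, 6, 6, 39
The 2 values of 5 occupy positions 1–2 → each gets rank 2.
The 3 values of 6 occupy positions 3–5 → each gets rank 5.
Control values → pooled ranks: 6→5, 6→5, 5→2
Rank sum = 5 + 5 + 2 = 12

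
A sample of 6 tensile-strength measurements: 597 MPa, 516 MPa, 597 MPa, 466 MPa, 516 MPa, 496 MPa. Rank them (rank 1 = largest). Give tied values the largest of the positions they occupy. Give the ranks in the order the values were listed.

Sorted (descending): 597, 597, 516, 516, 496, 466
The 2 values of 597 occupy positions 1–2 → each gets rank 2.
The 2 values of 516 occupy positions 3–4 → each gets rank 4.

2, 4, 2, 6, 4, 5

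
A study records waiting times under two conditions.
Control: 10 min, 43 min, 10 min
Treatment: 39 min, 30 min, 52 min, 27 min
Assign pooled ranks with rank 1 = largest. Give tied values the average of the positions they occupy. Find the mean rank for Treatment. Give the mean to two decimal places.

Sorted (descending): 52, 43, 39, 30, 27, 10, 10
The 2 values of 10 occupy positions 6–7 → average rank (6+7)/2 = 6.5.
Treatment values → pooled ranks: 39→3, 30→4, 52→1, 27→5
Mean rank = (3 + 4 + 1 + 5) / 4 = 3.25

3.25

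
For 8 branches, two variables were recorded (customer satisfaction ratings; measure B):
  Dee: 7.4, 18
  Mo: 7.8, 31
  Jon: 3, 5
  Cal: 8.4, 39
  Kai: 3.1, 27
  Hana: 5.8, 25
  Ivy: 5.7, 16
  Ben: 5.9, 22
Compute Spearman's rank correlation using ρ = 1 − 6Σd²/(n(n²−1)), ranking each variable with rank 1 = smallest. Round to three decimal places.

0.667

Ranks of variable 1: 6, 7, 1, 8, 2, 4, 3, 5
Ranks of variable 2: 3, 7, 1, 8, 6, 5, 2, 4
d = r₁ − r₂: 3, 0, 0, 0, -4, -1, 1, 1
d²: 9, 0, 0, 0, 16, 1, 1, 1; Σd² = 28
ρ = 1 − 6·28/(8·63) = 1 − 168/504 = 0.667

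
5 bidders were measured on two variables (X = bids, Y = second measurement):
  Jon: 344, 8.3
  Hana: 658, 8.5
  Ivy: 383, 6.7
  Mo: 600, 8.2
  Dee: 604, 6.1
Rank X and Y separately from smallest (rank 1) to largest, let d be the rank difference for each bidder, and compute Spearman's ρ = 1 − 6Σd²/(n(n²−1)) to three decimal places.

Ranks of variable 1: 1, 5, 2, 3, 4
Ranks of variable 2: 4, 5, 2, 3, 1
d = r₁ − r₂: -3, 0, 0, 0, 3
d²: 9, 0, 0, 0, 9; Σd² = 18
ρ = 1 − 6·18/(5·24) = 1 − 108/120 = 0.100

0.100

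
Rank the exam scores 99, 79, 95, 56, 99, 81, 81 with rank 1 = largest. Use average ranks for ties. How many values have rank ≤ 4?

3

Sorted (descending): 99, 99, 95, 81, 81, 79, 56
The 2 values of 99 occupy positions 1–2 → average rank (1+2)/2 = 1.5.
The 2 values of 81 occupy positions 4–5 → average rank (4+5)/2 = 4.5.
Ranks ≤ 4: {1.5, 1.5, 3} → 3 values.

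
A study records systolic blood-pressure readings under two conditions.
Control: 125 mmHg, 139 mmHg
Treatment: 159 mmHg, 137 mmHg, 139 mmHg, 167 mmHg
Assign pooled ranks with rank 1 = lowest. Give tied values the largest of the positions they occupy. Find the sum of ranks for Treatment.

17

Sorted (ascending): 125, 137, 139, 139, 159, 167
The 2 values of 139 occupy positions 3–4 → each gets rank 4.
Treatment values → pooled ranks: 159→5, 137→2, 139→4, 167→6
Rank sum = 5 + 2 + 4 + 6 = 17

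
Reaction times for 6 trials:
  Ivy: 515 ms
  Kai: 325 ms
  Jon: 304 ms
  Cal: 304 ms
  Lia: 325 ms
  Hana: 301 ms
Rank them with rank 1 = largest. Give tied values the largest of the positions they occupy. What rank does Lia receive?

Sorted (descending): 515, 325, 325, 304, 304, 301
The 2 values of 325 occupy positions 2–3 → each gets rank 3.
The 2 values of 304 occupy positions 4–5 → each gets rank 5.
Lia has value 325 ms → rank 3.

3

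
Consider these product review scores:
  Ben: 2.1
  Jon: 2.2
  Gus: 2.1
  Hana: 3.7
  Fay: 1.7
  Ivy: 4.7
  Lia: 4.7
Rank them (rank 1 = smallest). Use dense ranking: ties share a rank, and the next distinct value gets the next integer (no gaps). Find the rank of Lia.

Sorted (ascending): 1.7, 2.1, 2.1, 2.2, 3.7, 4.7, 4.7
The 2 values of 2.1 share dense rank 2.
The 2 values of 4.7 share dense rank 5.
Remaining distinct values take the next consecutive integers.
Lia has value 4.7 → rank 5.

5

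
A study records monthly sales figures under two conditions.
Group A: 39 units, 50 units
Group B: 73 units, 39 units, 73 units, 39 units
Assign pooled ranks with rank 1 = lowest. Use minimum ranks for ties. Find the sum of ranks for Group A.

5

Sorted (ascending): 39, 39, 39, 50, 73, 73
The 3 values of 39 occupy positions 1–3 → each gets rank 1.
The 2 values of 73 occupy positions 5–6 → each gets rank 5.
Group A values → pooled ranks: 39→1, 50→4
Rank sum = 1 + 4 = 5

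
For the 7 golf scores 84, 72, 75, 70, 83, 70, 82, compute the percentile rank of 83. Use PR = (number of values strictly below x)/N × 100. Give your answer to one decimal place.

71.4

N = 7.
Strictly below 83: 5. Equal to 83: 1.
PR = 5/7 × 100 = 71.4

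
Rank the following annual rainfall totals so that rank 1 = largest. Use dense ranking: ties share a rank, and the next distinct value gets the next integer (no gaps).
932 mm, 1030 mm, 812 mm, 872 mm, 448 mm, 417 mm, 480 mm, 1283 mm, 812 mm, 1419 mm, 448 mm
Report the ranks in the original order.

Sorted (descending): 1419, 1283, 1030, 932, 872, 812, 812, 480, 448, 448, 417
The 2 values of 812 share dense rank 6.
The 2 values of 448 share dense rank 8.
Remaining distinct values take the next consecutive integers.

4, 3, 6, 5, 8, 9, 7, 2, 6, 1, 8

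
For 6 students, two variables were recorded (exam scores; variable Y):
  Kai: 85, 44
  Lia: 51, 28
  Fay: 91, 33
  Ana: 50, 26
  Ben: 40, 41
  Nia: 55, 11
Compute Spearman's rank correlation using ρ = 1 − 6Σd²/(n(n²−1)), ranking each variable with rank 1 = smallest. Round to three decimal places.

0.143

Ranks of variable 1: 5, 3, 6, 2, 1, 4
Ranks of variable 2: 6, 3, 4, 2, 5, 1
d = r₁ − r₂: -1, 0, 2, 0, -4, 3
d²: 1, 0, 4, 0, 16, 9; Σd² = 30
ρ = 1 − 6·30/(6·35) = 1 − 180/210 = 0.143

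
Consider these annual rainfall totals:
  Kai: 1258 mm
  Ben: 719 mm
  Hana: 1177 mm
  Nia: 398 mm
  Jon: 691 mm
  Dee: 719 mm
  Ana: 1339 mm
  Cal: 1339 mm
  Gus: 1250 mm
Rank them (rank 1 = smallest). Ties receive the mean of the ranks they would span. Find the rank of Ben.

3.5

Sorted (ascending): 398, 691, 719, 719, 1177, 1250, 1258, 1339, 1339
The 2 values of 719 occupy positions 3–4 → average rank (3+4)/2 = 3.5.
The 2 values of 1339 occupy positions 8–9 → average rank (8+9)/2 = 8.5.
Ben has value 719 mm → rank 3.5.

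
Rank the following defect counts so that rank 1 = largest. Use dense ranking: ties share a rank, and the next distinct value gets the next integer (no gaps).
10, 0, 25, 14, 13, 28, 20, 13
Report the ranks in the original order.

6, 7, 2, 4, 5, 1, 3, 5

Sorted (descending): 28, 25, 20, 14, 13, 13, 10, 0
The 2 values of 13 share dense rank 5.
Remaining distinct values take the next consecutive integers.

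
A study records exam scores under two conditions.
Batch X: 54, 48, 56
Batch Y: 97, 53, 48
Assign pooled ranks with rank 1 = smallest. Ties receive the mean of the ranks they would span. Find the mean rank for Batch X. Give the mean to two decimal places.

3.50

Sorted (ascending): 48, 48, 53, 54, 56, 97
The 2 values of 48 occupy positions 1–2 → average rank (1+2)/2 = 1.5.
Batch X values → pooled ranks: 54→4, 48→1.5, 56→5
Mean rank = (4 + 1.5 + 5) / 3 = 3.50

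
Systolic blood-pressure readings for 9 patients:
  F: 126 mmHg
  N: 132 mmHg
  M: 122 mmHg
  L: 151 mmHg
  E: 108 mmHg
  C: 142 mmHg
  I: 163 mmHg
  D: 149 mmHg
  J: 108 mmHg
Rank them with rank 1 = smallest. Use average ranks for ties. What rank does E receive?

1.5

Sorted (ascending): 108, 108, 122, 126, 132, 142, 149, 151, 163
The 2 values of 108 occupy positions 1–2 → average rank (1+2)/2 = 1.5.
E has value 108 mmHg → rank 1.5.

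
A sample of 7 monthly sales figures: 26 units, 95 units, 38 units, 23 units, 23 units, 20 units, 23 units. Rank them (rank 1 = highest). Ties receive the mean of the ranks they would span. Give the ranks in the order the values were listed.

Sorted (descending): 95, 38, 26, 23, 23, 23, 20
The 3 values of 23 occupy positions 4–6 → average rank 5.

3, 1, 2, 5, 5, 7, 5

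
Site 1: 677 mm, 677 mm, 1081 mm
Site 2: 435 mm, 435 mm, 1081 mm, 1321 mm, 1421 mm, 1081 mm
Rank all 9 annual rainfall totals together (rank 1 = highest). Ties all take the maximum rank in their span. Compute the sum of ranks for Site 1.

19

Sorted (descending): 1421, 1321, 1081, 1081, 1081, 677, 677, 435, 435
The 3 values of 1081 occupy positions 3–5 → each gets rank 5.
The 2 values of 677 occupy positions 6–7 → each gets rank 7.
The 2 values of 435 occupy positions 8–9 → each gets rank 9.
Site 1 values → pooled ranks: 677→7, 677→7, 1081→5
Rank sum = 7 + 7 + 5 = 19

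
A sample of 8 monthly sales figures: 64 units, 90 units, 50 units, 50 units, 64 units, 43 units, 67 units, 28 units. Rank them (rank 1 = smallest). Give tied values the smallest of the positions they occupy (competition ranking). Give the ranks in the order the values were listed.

Sorted (ascending): 28, 43, 50, 50, 64, 64, 67, 90
The 2 values of 50 occupy positions 3–4 → each gets rank 3.
The 2 values of 64 occupy positions 5–6 → each gets rank 5.

5, 8, 3, 3, 5, 2, 7, 1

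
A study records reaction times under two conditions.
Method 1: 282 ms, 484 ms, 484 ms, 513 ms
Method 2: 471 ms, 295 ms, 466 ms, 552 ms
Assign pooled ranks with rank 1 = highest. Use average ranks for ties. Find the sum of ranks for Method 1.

Sorted (descending): 552, 513, 484, 484, 471, 466, 295, 282
The 2 values of 484 occupy positions 3–4 → average rank (3+4)/2 = 3.5.
Method 1 values → pooled ranks: 282→8, 484→3.5, 484→3.5, 513→2
Rank sum = 8 + 3.5 + 3.5 + 2 = 17

17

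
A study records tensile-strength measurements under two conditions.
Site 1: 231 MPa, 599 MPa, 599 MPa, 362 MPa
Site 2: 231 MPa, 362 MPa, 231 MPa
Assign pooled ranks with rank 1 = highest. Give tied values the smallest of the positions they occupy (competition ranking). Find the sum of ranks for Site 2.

13

Sorted (descending): 599, 599, 362, 362, 231, 231, 231
The 2 values of 599 occupy positions 1–2 → each gets rank 1.
The 2 values of 362 occupy positions 3–4 → each gets rank 3.
The 3 values of 231 occupy positions 5–7 → each gets rank 5.
Site 2 values → pooled ranks: 231→5, 362→3, 231→5
Rank sum = 5 + 3 + 5 = 13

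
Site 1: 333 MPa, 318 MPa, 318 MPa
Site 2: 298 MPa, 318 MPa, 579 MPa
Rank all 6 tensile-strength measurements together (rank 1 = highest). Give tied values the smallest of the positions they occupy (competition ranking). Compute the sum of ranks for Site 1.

Sorted (descending): 579, 333, 318, 318, 318, 298
The 3 values of 318 occupy positions 3–5 → each gets rank 3.
Site 1 values → pooled ranks: 333→2, 318→3, 318→3
Rank sum = 2 + 3 + 3 = 8

8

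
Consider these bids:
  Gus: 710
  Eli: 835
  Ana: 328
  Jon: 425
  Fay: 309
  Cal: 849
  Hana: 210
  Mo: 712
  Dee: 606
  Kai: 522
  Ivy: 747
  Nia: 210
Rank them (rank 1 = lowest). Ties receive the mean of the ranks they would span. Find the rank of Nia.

1.5

Sorted (ascending): 210, 210, 309, 328, 425, 522, 606, 710, 712, 747, 835, 849
The 2 values of 210 occupy positions 1–2 → average rank (1+2)/2 = 1.5.
Nia has value 210 → rank 1.5.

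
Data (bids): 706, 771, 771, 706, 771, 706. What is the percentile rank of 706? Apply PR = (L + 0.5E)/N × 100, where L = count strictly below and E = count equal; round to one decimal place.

N = 6.
Strictly below 706: 0. Equal to 706: 3.
PR = (0 + 0.5·3)/6 × 100 = 25.0

25.0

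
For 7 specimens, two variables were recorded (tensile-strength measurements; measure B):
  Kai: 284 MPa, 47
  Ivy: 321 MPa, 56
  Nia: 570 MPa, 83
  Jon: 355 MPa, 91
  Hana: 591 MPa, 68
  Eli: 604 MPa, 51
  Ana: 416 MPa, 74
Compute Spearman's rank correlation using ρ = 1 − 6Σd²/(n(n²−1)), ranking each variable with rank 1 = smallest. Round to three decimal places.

Ranks of variable 1: 1, 2, 5, 3, 6, 7, 4
Ranks of variable 2: 1, 3, 6, 7, 4, 2, 5
d = r₁ − r₂: 0, -1, -1, -4, 2, 5, -1
d²: 0, 1, 1, 16, 4, 25, 1; Σd² = 48
ρ = 1 − 6·48/(7·48) = 1 − 288/336 = 0.143

0.143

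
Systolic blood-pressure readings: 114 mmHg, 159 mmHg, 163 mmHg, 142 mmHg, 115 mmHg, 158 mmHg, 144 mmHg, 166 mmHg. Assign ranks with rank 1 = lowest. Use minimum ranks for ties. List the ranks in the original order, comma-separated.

1, 6, 7, 3, 2, 5, 4, 8

Sorted (ascending): 114, 115, 142, 144, 158, 159, 163, 166
No ties — each value takes its position as its rank.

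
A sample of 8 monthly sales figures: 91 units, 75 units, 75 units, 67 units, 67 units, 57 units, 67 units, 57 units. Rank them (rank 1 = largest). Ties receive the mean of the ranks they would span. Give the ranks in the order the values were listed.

1, 2.5, 2.5, 5, 5, 7.5, 5, 7.5

Sorted (descending): 91, 75, 75, 67, 67, 67, 57, 57
The 2 values of 75 occupy positions 2–3 → average rank (2+3)/2 = 2.5.
The 3 values of 67 occupy positions 4–6 → average rank 5.
The 2 values of 57 occupy positions 7–8 → average rank (7+8)/2 = 7.5.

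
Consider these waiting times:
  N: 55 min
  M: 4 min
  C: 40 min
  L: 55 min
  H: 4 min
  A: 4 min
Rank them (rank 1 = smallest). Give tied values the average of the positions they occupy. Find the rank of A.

2

Sorted (ascending): 4, 4, 4, 40, 55, 55
The 3 values of 4 occupy positions 1–3 → average rank 2.
The 2 values of 55 occupy positions 5–6 → average rank (5+6)/2 = 5.5.
A has value 4 min → rank 2.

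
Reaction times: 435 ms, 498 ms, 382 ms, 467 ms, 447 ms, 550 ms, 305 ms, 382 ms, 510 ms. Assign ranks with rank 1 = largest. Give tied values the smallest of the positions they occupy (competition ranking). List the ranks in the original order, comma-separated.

Sorted (descending): 550, 510, 498, 467, 447, 435, 382, 382, 305
The 2 values of 382 occupy positions 7–8 → each gets rank 7.

6, 3, 7, 4, 5, 1, 9, 7, 2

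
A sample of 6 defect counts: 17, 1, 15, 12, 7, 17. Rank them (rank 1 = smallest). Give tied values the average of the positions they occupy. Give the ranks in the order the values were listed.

Sorted (ascending): 1, 7, 12, 15, 17, 17
The 2 values of 17 occupy positions 5–6 → average rank (5+6)/2 = 5.5.

5.5, 1, 4, 3, 2, 5.5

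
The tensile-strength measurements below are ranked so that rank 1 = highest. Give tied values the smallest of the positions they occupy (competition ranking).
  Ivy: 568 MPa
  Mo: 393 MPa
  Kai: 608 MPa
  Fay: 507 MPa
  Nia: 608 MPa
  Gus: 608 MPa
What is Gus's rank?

1

Sorted (descending): 608, 608, 608, 568, 507, 393
The 3 values of 608 occupy positions 1–3 → each gets rank 1.
Gus has value 608 MPa → rank 1.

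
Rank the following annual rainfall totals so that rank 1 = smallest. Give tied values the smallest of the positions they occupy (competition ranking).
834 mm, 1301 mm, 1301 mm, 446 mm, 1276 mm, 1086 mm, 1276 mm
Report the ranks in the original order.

2, 6, 6, 1, 4, 3, 4

Sorted (ascending): 446, 834, 1086, 1276, 1276, 1301, 1301
The 2 values of 1276 occupy positions 4–5 → each gets rank 4.
The 2 values of 1301 occupy positions 6–7 → each gets rank 6.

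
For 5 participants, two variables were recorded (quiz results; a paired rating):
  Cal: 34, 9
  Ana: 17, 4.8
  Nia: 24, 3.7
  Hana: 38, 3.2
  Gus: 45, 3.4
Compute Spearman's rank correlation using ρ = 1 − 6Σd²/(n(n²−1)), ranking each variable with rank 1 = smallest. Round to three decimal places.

-0.600

Ranks of variable 1: 3, 1, 2, 4, 5
Ranks of variable 2: 5, 4, 3, 1, 2
d = r₁ − r₂: -2, -3, -1, 3, 3
d²: 4, 9, 1, 9, 9; Σd² = 32
ρ = 1 − 6·32/(5·24) = 1 − 192/120 = -0.600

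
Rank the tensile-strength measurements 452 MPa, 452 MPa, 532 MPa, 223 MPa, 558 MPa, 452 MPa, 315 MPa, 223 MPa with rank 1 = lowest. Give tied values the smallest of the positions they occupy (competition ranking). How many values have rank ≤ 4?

Sorted (ascending): 223, 223, 315, 452, 452, 452, 532, 558
The 2 values of 223 occupy positions 1–2 → each gets rank 1.
The 3 values of 452 occupy positions 4–6 → each gets rank 4.
Ranks ≤ 4: {1, 1, 3, 4, 4, 4} → 6 values.

6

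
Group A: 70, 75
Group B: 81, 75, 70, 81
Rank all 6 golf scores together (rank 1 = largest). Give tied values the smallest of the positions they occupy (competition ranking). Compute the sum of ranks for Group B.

Sorted (descending): 81, 81, 75, 75, 70, 70
The 2 values of 81 occupy positions 1–2 → each gets rank 1.
The 2 values of 75 occupy positions 3–4 → each gets rank 3.
The 2 values of 70 occupy positions 5–6 → each gets rank 5.
Group B values → pooled ranks: 81→1, 75→3, 70→5, 81→1
Rank sum = 1 + 3 + 5 + 1 = 10

10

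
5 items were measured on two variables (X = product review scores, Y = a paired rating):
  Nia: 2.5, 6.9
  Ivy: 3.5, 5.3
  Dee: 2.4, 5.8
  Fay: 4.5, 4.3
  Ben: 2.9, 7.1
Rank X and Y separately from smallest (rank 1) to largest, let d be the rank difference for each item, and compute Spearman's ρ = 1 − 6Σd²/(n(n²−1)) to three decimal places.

-0.600

Ranks of variable 1: 2, 4, 1, 5, 3
Ranks of variable 2: 4, 2, 3, 1, 5
d = r₁ − r₂: -2, 2, -2, 4, -2
d²: 4, 4, 4, 16, 4; Σd² = 32
ρ = 1 − 6·32/(5·24) = 1 − 192/120 = -0.600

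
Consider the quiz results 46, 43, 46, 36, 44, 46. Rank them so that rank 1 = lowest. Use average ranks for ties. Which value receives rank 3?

44

Sorted (ascending): 36, 43, 44, 46, 46, 46
The 3 values of 46 occupy positions 4–6 → average rank 5.
Rank 3 → value 44.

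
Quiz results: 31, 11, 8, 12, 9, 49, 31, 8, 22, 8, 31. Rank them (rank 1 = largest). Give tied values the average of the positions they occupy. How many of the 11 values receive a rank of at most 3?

Sorted (descending): 49, 31, 31, 31, 22, 12, 11, 9, 8, 8, 8
The 3 values of 31 occupy positions 2–4 → average rank 3.
The 3 values of 8 occupy positions 9–11 → average rank 10.
Ranks ≤ 3: {1, 3, 3, 3} → 4 values.

4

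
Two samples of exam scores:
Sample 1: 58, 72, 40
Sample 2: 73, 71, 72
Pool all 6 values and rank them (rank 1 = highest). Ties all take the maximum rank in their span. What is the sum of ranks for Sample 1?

Sorted (descending): 73, 72, 72, 71, 58, 40
The 2 values of 72 occupy positions 2–3 → each gets rank 3.
Sample 1 values → pooled ranks: 58→5, 72→3, 40→6
Rank sum = 5 + 3 + 6 = 14

14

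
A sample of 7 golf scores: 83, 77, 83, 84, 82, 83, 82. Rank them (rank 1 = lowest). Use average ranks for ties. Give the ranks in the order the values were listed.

5, 1, 5, 7, 2.5, 5, 2.5

Sorted (ascending): 77, 82, 82, 83, 83, 83, 84
The 2 values of 82 occupy positions 2–3 → average rank (2+3)/2 = 2.5.
The 3 values of 83 occupy positions 4–6 → average rank 5.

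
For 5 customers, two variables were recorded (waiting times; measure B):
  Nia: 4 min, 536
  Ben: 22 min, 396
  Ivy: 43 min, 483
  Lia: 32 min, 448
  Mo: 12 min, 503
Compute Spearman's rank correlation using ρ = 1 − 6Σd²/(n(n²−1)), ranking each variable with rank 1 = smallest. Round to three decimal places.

-0.600

Ranks of variable 1: 1, 3, 5, 4, 2
Ranks of variable 2: 5, 1, 3, 2, 4
d = r₁ − r₂: -4, 2, 2, 2, -2
d²: 16, 4, 4, 4, 4; Σd² = 32
ρ = 1 − 6·32/(5·24) = 1 − 192/120 = -0.600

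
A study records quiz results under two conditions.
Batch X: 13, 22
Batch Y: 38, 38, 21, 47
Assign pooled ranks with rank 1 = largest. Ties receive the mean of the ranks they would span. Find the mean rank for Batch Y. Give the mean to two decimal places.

Sorted (descending): 47, 38, 38, 22, 21, 13
The 2 values of 38 occupy positions 2–3 → average rank (2+3)/2 = 2.5.
Batch Y values → pooled ranks: 38→2.5, 38→2.5, 21→5, 47→1
Mean rank = (2.5 + 2.5 + 5 + 1) / 4 = 2.75

2.75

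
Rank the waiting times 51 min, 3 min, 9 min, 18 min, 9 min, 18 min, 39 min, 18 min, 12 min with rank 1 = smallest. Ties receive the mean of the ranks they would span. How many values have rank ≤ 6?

Sorted (ascending): 3, 9, 9, 12, 18, 18, 18, 39, 51
The 2 values of 9 occupy positions 2–3 → average rank (2+3)/2 = 2.5.
The 3 values of 18 occupy positions 5–7 → average rank 6.
Ranks ≤ 6: {1, 2.5, 2.5, 4, 6, 6, 6} → 7 values.

7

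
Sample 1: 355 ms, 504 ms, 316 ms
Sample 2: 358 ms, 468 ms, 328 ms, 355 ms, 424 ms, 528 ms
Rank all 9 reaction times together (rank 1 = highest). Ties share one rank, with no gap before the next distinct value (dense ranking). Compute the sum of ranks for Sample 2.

Sorted (descending): 528, 504, 468, 424, 358, 355, 355, 328, 316
The 2 values of 355 share dense rank 6.
Remaining distinct values take the next consecutive integers.
Sample 2 values → pooled ranks: 358→5, 468→3, 328→7, 355→6, 424→4, 528→1
Rank sum = 5 + 3 + 7 + 6 + 4 + 1 = 26

26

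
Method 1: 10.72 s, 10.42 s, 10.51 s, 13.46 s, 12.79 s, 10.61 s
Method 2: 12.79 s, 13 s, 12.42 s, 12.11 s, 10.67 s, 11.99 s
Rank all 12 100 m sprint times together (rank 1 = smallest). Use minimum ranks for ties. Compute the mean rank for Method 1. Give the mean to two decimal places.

Sorted (ascending): 10.42, 10.51, 10.61, 10.67, 10.72, 11.99, 12.11, 12.42, 12.79, 12.79, 13, 13.46
The 2 values of 12.79 occupy positions 9–10 → each gets rank 9.
Method 1 values → pooled ranks: 10.72→5, 10.42→1, 10.51→2, 13.46→12, 12.79→9, 10.61→3
Mean rank = (5 + 1 + 2 + 12 + 9 + 3) / 6 = 5.33

5.33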